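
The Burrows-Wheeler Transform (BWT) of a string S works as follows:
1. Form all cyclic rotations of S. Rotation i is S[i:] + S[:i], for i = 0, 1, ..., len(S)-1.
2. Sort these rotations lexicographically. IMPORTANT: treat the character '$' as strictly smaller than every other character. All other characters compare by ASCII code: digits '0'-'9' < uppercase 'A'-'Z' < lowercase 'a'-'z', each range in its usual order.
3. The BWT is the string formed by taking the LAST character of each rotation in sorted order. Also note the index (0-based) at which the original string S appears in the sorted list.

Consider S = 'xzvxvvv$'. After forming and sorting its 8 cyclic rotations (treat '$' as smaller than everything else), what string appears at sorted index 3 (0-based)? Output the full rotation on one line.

All 8 rotations (rotation i = S[i:]+S[:i]):
  rot[0] = xzvxvvv$
  rot[1] = zvxvvv$x
  rot[2] = vxvvv$xz
  rot[3] = xvvv$xzv
  rot[4] = vvv$xzvx
  rot[5] = vv$xzvxv
  rot[6] = v$xzvxvv
  rot[7] = $xzvxvvv
Sorted (with $ < everything):
  sorted[0] = $xzvxvvv
  sorted[1] = v$xzvxvv
  sorted[2] = vv$xzvxv
  sorted[3] = vvv$xzvx
  sorted[4] = vxvvv$xz
  sorted[5] = xvvv$xzv
  sorted[6] = xzvxvvv$
  sorted[7] = zvxvvv$x
sorted[3] = vvv$xzvx

Answer: vvv$xzvx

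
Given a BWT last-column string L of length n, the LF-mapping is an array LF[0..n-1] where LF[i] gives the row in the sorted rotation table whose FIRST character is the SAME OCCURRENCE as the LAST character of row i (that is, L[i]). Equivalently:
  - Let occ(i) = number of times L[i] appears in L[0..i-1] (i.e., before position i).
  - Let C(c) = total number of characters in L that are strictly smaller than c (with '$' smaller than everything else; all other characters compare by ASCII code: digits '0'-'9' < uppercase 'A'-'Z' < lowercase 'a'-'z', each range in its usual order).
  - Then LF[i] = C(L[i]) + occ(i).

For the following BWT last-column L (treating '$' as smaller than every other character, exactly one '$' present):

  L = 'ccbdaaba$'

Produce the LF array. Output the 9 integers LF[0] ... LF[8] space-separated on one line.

Char counts: '$':1, 'a':3, 'b':2, 'c':2, 'd':1
C (first-col start): C('$')=0, C('a')=1, C('b')=4, C('c')=6, C('d')=8
L[0]='c': occ=0, LF[0]=C('c')+0=6+0=6
L[1]='c': occ=1, LF[1]=C('c')+1=6+1=7
L[2]='b': occ=0, LF[2]=C('b')+0=4+0=4
L[3]='d': occ=0, LF[3]=C('d')+0=8+0=8
L[4]='a': occ=0, LF[4]=C('a')+0=1+0=1
L[5]='a': occ=1, LF[5]=C('a')+1=1+1=2
L[6]='b': occ=1, LF[6]=C('b')+1=4+1=5
L[7]='a': occ=2, LF[7]=C('a')+2=1+2=3
L[8]='$': occ=0, LF[8]=C('$')+0=0+0=0

Answer: 6 7 4 8 1 2 5 3 0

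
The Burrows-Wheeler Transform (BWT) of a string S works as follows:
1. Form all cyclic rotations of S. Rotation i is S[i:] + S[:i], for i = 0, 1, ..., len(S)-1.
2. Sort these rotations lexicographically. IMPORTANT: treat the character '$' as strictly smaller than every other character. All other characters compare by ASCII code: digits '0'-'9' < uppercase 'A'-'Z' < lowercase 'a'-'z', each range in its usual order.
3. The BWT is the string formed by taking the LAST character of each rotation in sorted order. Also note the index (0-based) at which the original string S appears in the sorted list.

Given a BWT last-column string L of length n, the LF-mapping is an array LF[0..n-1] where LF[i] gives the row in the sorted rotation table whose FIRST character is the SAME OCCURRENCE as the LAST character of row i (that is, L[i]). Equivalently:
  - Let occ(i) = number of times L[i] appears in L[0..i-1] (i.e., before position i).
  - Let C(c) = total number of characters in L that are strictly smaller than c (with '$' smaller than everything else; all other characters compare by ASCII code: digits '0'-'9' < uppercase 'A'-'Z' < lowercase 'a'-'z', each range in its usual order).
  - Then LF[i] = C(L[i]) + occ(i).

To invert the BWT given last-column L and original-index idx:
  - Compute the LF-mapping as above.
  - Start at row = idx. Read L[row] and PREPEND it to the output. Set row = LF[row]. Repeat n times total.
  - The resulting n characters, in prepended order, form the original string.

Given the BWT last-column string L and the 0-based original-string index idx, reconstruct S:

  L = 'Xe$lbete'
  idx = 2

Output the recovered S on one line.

Answer: beetleX$

Derivation:
LF mapping: 1 3 0 6 2 4 7 5
Walk LF starting at row 2, prepending L[row]:
  step 1: row=2, L[2]='$', prepend. Next row=LF[2]=0
  step 2: row=0, L[0]='X', prepend. Next row=LF[0]=1
  step 3: row=1, L[1]='e', prepend. Next row=LF[1]=3
  step 4: row=3, L[3]='l', prepend. Next row=LF[3]=6
  step 5: row=6, L[6]='t', prepend. Next row=LF[6]=7
  step 6: row=7, L[7]='e', prepend. Next row=LF[7]=5
  step 7: row=5, L[5]='e', prepend. Next row=LF[5]=4
  step 8: row=4, L[4]='b', prepend. Next row=LF[4]=2
Reversed output: beetleX$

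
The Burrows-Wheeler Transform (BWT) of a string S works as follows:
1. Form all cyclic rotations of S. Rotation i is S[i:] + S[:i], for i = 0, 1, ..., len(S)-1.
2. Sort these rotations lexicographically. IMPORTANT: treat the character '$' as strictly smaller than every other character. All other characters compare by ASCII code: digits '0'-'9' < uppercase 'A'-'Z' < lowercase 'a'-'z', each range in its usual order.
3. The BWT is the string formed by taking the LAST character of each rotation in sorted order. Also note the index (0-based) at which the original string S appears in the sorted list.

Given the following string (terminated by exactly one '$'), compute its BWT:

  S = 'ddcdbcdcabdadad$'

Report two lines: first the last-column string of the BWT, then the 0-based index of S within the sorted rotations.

Answer: dcdddaddbaabccd$
15

Derivation:
All 16 rotations (rotation i = S[i:]+S[:i]):
  rot[0] = ddcdbcdcabdadad$
  rot[1] = dcdbcdcabdadad$d
  rot[2] = cdbcdcabdadad$dd
  rot[3] = dbcdcabdadad$ddc
  rot[4] = bcdcabdadad$ddcd
  rot[5] = cdcabdadad$ddcdb
  rot[6] = dcabdadad$ddcdbc
  rot[7] = cabdadad$ddcdbcd
  rot[8] = abdadad$ddcdbcdc
  rot[9] = bdadad$ddcdbcdca
  rot[10] = dadad$ddcdbcdcab
  rot[11] = adad$ddcdbcdcabd
  rot[12] = dad$ddcdbcdcabda
  rot[13] = ad$ddcdbcdcabdad
  rot[14] = d$ddcdbcdcabdada
  rot[15] = $ddcdbcdcabdadad
Sorted (with $ < everything):
  sorted[0] = $ddcdbcdcabdadad  (last char: 'd')
  sorted[1] = abdadad$ddcdbcdc  (last char: 'c')
  sorted[2] = ad$ddcdbcdcabdad  (last char: 'd')
  sorted[3] = adad$ddcdbcdcabd  (last char: 'd')
  sorted[4] = bcdcabdadad$ddcd  (last char: 'd')
  sorted[5] = bdadad$ddcdbcdca  (last char: 'a')
  sorted[6] = cabdadad$ddcdbcd  (last char: 'd')
  sorted[7] = cdbcdcabdadad$dd  (last char: 'd')
  sorted[8] = cdcabdadad$ddcdb  (last char: 'b')
  sorted[9] = d$ddcdbcdcabdada  (last char: 'a')
  sorted[10] = dad$ddcdbcdcabda  (last char: 'a')
  sorted[11] = dadad$ddcdbcdcab  (last char: 'b')
  sorted[12] = dbcdcabdadad$ddc  (last char: 'c')
  sorted[13] = dcabdadad$ddcdbc  (last char: 'c')
  sorted[14] = dcdbcdcabdadad$d  (last char: 'd')
  sorted[15] = ddcdbcdcabdadad$  (last char: '$')
Last column: dcdddaddbaabccd$
Original string S is at sorted index 15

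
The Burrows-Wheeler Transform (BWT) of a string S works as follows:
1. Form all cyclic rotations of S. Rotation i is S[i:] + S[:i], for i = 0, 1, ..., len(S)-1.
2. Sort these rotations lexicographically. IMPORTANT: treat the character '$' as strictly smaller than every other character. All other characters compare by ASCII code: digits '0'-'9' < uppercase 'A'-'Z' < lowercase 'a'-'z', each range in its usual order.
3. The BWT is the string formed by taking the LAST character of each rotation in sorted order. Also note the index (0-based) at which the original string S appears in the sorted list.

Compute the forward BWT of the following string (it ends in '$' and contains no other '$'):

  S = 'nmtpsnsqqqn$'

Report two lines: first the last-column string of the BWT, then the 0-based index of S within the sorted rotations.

Answer: nnq$stqqspnm
3

Derivation:
All 12 rotations (rotation i = S[i:]+S[:i]):
  rot[0] = nmtpsnsqqqn$
  rot[1] = mtpsnsqqqn$n
  rot[2] = tpsnsqqqn$nm
  rot[3] = psnsqqqn$nmt
  rot[4] = snsqqqn$nmtp
  rot[5] = nsqqqn$nmtps
  rot[6] = sqqqn$nmtpsn
  rot[7] = qqqn$nmtpsns
  rot[8] = qqn$nmtpsnsq
  rot[9] = qn$nmtpsnsqq
  rot[10] = n$nmtpsnsqqq
  rot[11] = $nmtpsnsqqqn
Sorted (with $ < everything):
  sorted[0] = $nmtpsnsqqqn  (last char: 'n')
  sorted[1] = mtpsnsqqqn$n  (last char: 'n')
  sorted[2] = n$nmtpsnsqqq  (last char: 'q')
  sorted[3] = nmtpsnsqqqn$  (last char: '$')
  sorted[4] = nsqqqn$nmtps  (last char: 's')
  sorted[5] = psnsqqqn$nmt  (last char: 't')
  sorted[6] = qn$nmtpsnsqq  (last char: 'q')
  sorted[7] = qqn$nmtpsnsq  (last char: 'q')
  sorted[8] = qqqn$nmtpsns  (last char: 's')
  sorted[9] = snsqqqn$nmtp  (last char: 'p')
  sorted[10] = sqqqn$nmtpsn  (last char: 'n')
  sorted[11] = tpsnsqqqn$nm  (last char: 'm')
Last column: nnq$stqqspnm
Original string S is at sorted index 3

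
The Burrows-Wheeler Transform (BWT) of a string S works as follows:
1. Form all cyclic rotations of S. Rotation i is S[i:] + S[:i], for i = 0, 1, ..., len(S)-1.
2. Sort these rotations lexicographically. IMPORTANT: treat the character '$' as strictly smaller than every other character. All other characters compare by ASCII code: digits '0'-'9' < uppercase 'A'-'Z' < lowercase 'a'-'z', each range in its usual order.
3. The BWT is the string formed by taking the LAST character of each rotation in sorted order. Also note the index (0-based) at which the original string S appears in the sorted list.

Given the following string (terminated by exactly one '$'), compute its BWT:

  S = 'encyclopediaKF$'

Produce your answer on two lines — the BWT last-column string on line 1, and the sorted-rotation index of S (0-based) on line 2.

Answer: FKaiynep$dceloc
8

Derivation:
All 15 rotations (rotation i = S[i:]+S[:i]):
  rot[0] = encyclopediaKF$
  rot[1] = ncyclopediaKF$e
  rot[2] = cyclopediaKF$en
  rot[3] = yclopediaKF$enc
  rot[4] = clopediaKF$ency
  rot[5] = lopediaKF$encyc
  rot[6] = opediaKF$encycl
  rot[7] = pediaKF$encyclo
  rot[8] = ediaKF$encyclop
  rot[9] = diaKF$encyclope
  rot[10] = iaKF$encycloped
  rot[11] = aKF$encyclopedi
  rot[12] = KF$encyclopedia
  rot[13] = F$encyclopediaK
  rot[14] = $encyclopediaKF
Sorted (with $ < everything):
  sorted[0] = $encyclopediaKF  (last char: 'F')
  sorted[1] = F$encyclopediaK  (last char: 'K')
  sorted[2] = KF$encyclopedia  (last char: 'a')
  sorted[3] = aKF$encyclopedi  (last char: 'i')
  sorted[4] = clopediaKF$ency  (last char: 'y')
  sorted[5] = cyclopediaKF$en  (last char: 'n')
  sorted[6] = diaKF$encyclope  (last char: 'e')
  sorted[7] = ediaKF$encyclop  (last char: 'p')
  sorted[8] = encyclopediaKF$  (last char: '$')
  sorted[9] = iaKF$encycloped  (last char: 'd')
  sorted[10] = lopediaKF$encyc  (last char: 'c')
  sorted[11] = ncyclopediaKF$e  (last char: 'e')
  sorted[12] = opediaKF$encycl  (last char: 'l')
  sorted[13] = pediaKF$encyclo  (last char: 'o')
  sorted[14] = yclopediaKF$enc  (last char: 'c')
Last column: FKaiynep$dceloc
Original string S is at sorted index 8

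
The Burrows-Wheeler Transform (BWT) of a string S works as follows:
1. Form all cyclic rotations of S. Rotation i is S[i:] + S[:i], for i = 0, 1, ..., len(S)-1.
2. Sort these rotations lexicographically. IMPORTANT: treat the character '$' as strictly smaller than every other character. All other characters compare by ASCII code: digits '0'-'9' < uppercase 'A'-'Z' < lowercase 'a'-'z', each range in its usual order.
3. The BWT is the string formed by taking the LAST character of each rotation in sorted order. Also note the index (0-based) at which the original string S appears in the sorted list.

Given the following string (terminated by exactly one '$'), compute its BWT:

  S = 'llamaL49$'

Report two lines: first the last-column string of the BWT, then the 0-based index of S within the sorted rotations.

All 9 rotations (rotation i = S[i:]+S[:i]):
  rot[0] = llamaL49$
  rot[1] = lamaL49$l
  rot[2] = amaL49$ll
  rot[3] = maL49$lla
  rot[4] = aL49$llam
  rot[5] = L49$llama
  rot[6] = 49$llamaL
  rot[7] = 9$llamaL4
  rot[8] = $llamaL49
Sorted (with $ < everything):
  sorted[0] = $llamaL49  (last char: '9')
  sorted[1] = 49$llamaL  (last char: 'L')
  sorted[2] = 9$llamaL4  (last char: '4')
  sorted[3] = L49$llama  (last char: 'a')
  sorted[4] = aL49$llam  (last char: 'm')
  sorted[5] = amaL49$ll  (last char: 'l')
  sorted[6] = lamaL49$l  (last char: 'l')
  sorted[7] = llamaL49$  (last char: '$')
  sorted[8] = maL49$lla  (last char: 'a')
Last column: 9L4amll$a
Original string S is at sorted index 7

Answer: 9L4amll$a
7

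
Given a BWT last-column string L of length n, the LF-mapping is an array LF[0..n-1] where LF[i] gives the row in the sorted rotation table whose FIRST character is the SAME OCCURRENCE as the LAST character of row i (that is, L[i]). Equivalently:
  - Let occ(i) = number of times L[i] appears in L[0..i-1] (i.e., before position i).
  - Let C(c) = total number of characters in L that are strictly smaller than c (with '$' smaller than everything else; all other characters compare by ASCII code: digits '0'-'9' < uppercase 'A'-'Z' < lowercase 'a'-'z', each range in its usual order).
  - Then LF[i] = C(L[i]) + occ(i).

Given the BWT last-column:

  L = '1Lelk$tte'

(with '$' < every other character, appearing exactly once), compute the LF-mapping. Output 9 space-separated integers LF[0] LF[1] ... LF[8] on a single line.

Char counts: '$':1, '1':1, 'L':1, 'e':2, 'k':1, 'l':1, 't':2
C (first-col start): C('$')=0, C('1')=1, C('L')=2, C('e')=3, C('k')=5, C('l')=6, C('t')=7
L[0]='1': occ=0, LF[0]=C('1')+0=1+0=1
L[1]='L': occ=0, LF[1]=C('L')+0=2+0=2
L[2]='e': occ=0, LF[2]=C('e')+0=3+0=3
L[3]='l': occ=0, LF[3]=C('l')+0=6+0=6
L[4]='k': occ=0, LF[4]=C('k')+0=5+0=5
L[5]='$': occ=0, LF[5]=C('$')+0=0+0=0
L[6]='t': occ=0, LF[6]=C('t')+0=7+0=7
L[7]='t': occ=1, LF[7]=C('t')+1=7+1=8
L[8]='e': occ=1, LF[8]=C('e')+1=3+1=4

Answer: 1 2 3 6 5 0 7 8 4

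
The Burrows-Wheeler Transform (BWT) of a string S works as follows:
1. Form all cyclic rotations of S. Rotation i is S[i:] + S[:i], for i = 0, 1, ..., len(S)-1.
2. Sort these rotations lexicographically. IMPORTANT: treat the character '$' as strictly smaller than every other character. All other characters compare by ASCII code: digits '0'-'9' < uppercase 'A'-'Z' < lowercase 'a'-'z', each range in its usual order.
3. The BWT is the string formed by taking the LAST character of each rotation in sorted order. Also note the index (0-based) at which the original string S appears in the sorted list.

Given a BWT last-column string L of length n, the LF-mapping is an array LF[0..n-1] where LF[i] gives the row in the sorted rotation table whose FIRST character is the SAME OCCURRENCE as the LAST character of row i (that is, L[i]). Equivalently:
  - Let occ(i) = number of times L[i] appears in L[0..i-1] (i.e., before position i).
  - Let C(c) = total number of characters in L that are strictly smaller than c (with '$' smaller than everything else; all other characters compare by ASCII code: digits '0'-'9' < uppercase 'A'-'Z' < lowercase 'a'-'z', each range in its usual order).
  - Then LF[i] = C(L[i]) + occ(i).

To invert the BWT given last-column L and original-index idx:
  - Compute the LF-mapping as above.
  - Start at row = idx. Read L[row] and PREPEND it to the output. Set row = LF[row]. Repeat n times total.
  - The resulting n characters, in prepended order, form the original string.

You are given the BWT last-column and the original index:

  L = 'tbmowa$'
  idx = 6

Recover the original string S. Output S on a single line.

LF mapping: 5 2 3 4 6 1 0
Walk LF starting at row 6, prepending L[row]:
  step 1: row=6, L[6]='$', prepend. Next row=LF[6]=0
  step 2: row=0, L[0]='t', prepend. Next row=LF[0]=5
  step 3: row=5, L[5]='a', prepend. Next row=LF[5]=1
  step 4: row=1, L[1]='b', prepend. Next row=LF[1]=2
  step 5: row=2, L[2]='m', prepend. Next row=LF[2]=3
  step 6: row=3, L[3]='o', prepend. Next row=LF[3]=4
  step 7: row=4, L[4]='w', prepend. Next row=LF[4]=6
Reversed output: wombat$

Answer: wombat$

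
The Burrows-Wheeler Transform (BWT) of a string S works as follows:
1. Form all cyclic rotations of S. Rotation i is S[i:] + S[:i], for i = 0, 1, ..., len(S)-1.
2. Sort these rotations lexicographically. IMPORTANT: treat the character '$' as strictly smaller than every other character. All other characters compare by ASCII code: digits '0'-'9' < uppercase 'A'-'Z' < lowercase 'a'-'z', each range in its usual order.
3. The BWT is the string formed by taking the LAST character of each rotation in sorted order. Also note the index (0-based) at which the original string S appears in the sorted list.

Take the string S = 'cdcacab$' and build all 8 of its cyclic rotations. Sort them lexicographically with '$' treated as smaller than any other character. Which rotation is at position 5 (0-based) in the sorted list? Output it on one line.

Answer: cacab$cd

Derivation:
All 8 rotations (rotation i = S[i:]+S[:i]):
  rot[0] = cdcacab$
  rot[1] = dcacab$c
  rot[2] = cacab$cd
  rot[3] = acab$cdc
  rot[4] = cab$cdca
  rot[5] = ab$cdcac
  rot[6] = b$cdcaca
  rot[7] = $cdcacab
Sorted (with $ < everything):
  sorted[0] = $cdcacab
  sorted[1] = ab$cdcac
  sorted[2] = acab$cdc
  sorted[3] = b$cdcaca
  sorted[4] = cab$cdca
  sorted[5] = cacab$cd
  sorted[6] = cdcacab$
  sorted[7] = dcacab$c
sorted[5] = cacab$cd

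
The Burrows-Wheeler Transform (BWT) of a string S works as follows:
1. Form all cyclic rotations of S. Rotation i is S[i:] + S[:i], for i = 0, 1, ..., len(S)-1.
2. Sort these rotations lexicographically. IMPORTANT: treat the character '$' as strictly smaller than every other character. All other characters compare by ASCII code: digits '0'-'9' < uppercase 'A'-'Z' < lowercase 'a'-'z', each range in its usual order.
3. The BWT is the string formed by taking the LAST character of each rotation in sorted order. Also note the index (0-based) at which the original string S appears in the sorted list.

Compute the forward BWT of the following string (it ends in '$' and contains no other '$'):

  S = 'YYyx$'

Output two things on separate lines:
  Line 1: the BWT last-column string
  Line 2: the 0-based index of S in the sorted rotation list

All 5 rotations (rotation i = S[i:]+S[:i]):
  rot[0] = YYyx$
  rot[1] = Yyx$Y
  rot[2] = yx$YY
  rot[3] = x$YYy
  rot[4] = $YYyx
Sorted (with $ < everything):
  sorted[0] = $YYyx  (last char: 'x')
  sorted[1] = YYyx$  (last char: '$')
  sorted[2] = Yyx$Y  (last char: 'Y')
  sorted[3] = x$YYy  (last char: 'y')
  sorted[4] = yx$YY  (last char: 'Y')
Last column: x$YyY
Original string S is at sorted index 1

Answer: x$YyY
1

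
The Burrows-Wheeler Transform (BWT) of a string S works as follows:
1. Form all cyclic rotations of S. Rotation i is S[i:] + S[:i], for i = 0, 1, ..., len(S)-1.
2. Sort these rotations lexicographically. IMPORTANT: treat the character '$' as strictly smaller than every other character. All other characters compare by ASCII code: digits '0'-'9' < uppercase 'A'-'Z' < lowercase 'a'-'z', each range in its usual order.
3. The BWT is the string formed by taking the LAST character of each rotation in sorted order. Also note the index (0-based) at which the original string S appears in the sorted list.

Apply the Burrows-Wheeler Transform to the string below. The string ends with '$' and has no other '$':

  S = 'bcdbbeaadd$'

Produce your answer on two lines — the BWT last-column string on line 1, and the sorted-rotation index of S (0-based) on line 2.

Answer: dead$bbdcab
4

Derivation:
All 11 rotations (rotation i = S[i:]+S[:i]):
  rot[0] = bcdbbeaadd$
  rot[1] = cdbbeaadd$b
  rot[2] = dbbeaadd$bc
  rot[3] = bbeaadd$bcd
  rot[4] = beaadd$bcdb
  rot[5] = eaadd$bcdbb
  rot[6] = aadd$bcdbbe
  rot[7] = add$bcdbbea
  rot[8] = dd$bcdbbeaa
  rot[9] = d$bcdbbeaad
  rot[10] = $bcdbbeaadd
Sorted (with $ < everything):
  sorted[0] = $bcdbbeaadd  (last char: 'd')
  sorted[1] = aadd$bcdbbe  (last char: 'e')
  sorted[2] = add$bcdbbea  (last char: 'a')
  sorted[3] = bbeaadd$bcd  (last char: 'd')
  sorted[4] = bcdbbeaadd$  (last char: '$')
  sorted[5] = beaadd$bcdb  (last char: 'b')
  sorted[6] = cdbbeaadd$b  (last char: 'b')
  sorted[7] = d$bcdbbeaad  (last char: 'd')
  sorted[8] = dbbeaadd$bc  (last char: 'c')
  sorted[9] = dd$bcdbbeaa  (last char: 'a')
  sorted[10] = eaadd$bcdbb  (last char: 'b')
Last column: dead$bbdcab
Original string S is at sorted index 4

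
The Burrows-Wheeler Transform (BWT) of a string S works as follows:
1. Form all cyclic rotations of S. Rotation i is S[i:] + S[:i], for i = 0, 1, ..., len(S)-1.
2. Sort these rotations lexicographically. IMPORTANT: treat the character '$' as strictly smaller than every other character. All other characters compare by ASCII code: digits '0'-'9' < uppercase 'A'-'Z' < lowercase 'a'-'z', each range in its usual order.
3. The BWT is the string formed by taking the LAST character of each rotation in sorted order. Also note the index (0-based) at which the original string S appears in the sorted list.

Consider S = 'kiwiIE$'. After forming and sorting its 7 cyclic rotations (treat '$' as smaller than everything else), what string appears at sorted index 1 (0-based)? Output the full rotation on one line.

Answer: E$kiwiI

Derivation:
All 7 rotations (rotation i = S[i:]+S[:i]):
  rot[0] = kiwiIE$
  rot[1] = iwiIE$k
  rot[2] = wiIE$ki
  rot[3] = iIE$kiw
  rot[4] = IE$kiwi
  rot[5] = E$kiwiI
  rot[6] = $kiwiIE
Sorted (with $ < everything):
  sorted[0] = $kiwiIE
  sorted[1] = E$kiwiI
  sorted[2] = IE$kiwi
  sorted[3] = iIE$kiw
  sorted[4] = iwiIE$k
  sorted[5] = kiwiIE$
  sorted[6] = wiIE$ki
sorted[1] = E$kiwiI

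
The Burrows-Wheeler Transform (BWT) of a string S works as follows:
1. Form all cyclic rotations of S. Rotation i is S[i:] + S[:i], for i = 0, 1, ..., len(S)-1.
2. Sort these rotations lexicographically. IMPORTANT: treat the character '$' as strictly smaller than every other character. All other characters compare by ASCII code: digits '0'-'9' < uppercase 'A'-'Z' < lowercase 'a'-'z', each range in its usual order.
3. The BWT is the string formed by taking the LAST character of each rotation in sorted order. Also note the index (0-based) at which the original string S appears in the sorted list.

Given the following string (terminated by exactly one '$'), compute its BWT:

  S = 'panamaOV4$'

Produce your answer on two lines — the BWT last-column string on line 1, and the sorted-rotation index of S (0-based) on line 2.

All 10 rotations (rotation i = S[i:]+S[:i]):
  rot[0] = panamaOV4$
  rot[1] = anamaOV4$p
  rot[2] = namaOV4$pa
  rot[3] = amaOV4$pan
  rot[4] = maOV4$pana
  rot[5] = aOV4$panam
  rot[6] = OV4$panama
  rot[7] = V4$panamaO
  rot[8] = 4$panamaOV
  rot[9] = $panamaOV4
Sorted (with $ < everything):
  sorted[0] = $panamaOV4  (last char: '4')
  sorted[1] = 4$panamaOV  (last char: 'V')
  sorted[2] = OV4$panama  (last char: 'a')
  sorted[3] = V4$panamaO  (last char: 'O')
  sorted[4] = aOV4$panam  (last char: 'm')
  sorted[5] = amaOV4$pan  (last char: 'n')
  sorted[6] = anamaOV4$p  (last char: 'p')
  sorted[7] = maOV4$pana  (last char: 'a')
  sorted[8] = namaOV4$pa  (last char: 'a')
  sorted[9] = panamaOV4$  (last char: '$')
Last column: 4VaOmnpaa$
Original string S is at sorted index 9

Answer: 4VaOmnpaa$
9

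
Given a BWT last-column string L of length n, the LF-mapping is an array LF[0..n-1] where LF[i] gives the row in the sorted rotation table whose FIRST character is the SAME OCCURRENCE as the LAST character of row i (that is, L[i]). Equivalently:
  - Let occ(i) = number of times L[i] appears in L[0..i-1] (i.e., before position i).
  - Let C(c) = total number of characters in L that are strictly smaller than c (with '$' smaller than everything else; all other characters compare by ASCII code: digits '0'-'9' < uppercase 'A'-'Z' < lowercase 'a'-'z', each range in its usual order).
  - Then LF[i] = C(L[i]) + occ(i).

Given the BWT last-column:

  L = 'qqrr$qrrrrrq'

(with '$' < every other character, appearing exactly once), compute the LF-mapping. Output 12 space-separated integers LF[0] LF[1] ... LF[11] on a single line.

Char counts: '$':1, 'q':4, 'r':7
C (first-col start): C('$')=0, C('q')=1, C('r')=5
L[0]='q': occ=0, LF[0]=C('q')+0=1+0=1
L[1]='q': occ=1, LF[1]=C('q')+1=1+1=2
L[2]='r': occ=0, LF[2]=C('r')+0=5+0=5
L[3]='r': occ=1, LF[3]=C('r')+1=5+1=6
L[4]='$': occ=0, LF[4]=C('$')+0=0+0=0
L[5]='q': occ=2, LF[5]=C('q')+2=1+2=3
L[6]='r': occ=2, LF[6]=C('r')+2=5+2=7
L[7]='r': occ=3, LF[7]=C('r')+3=5+3=8
L[8]='r': occ=4, LF[8]=C('r')+4=5+4=9
L[9]='r': occ=5, LF[9]=C('r')+5=5+5=10
L[10]='r': occ=6, LF[10]=C('r')+6=5+6=11
L[11]='q': occ=3, LF[11]=C('q')+3=1+3=4

Answer: 1 2 5 6 0 3 7 8 9 10 11 4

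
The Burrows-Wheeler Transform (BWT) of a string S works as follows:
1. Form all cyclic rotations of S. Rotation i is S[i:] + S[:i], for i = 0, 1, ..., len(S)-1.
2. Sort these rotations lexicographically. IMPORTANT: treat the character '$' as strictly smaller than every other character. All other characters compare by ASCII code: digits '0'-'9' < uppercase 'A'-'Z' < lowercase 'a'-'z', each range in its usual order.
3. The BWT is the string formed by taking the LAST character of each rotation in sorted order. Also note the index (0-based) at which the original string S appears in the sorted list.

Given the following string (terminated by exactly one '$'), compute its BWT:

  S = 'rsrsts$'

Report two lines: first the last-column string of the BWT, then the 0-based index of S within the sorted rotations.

Answer: s$strrs
1

Derivation:
All 7 rotations (rotation i = S[i:]+S[:i]):
  rot[0] = rsrsts$
  rot[1] = srsts$r
  rot[2] = rsts$rs
  rot[3] = sts$rsr
  rot[4] = ts$rsrs
  rot[5] = s$rsrst
  rot[6] = $rsrsts
Sorted (with $ < everything):
  sorted[0] = $rsrsts  (last char: 's')
  sorted[1] = rsrsts$  (last char: '$')
  sorted[2] = rsts$rs  (last char: 's')
  sorted[3] = s$rsrst  (last char: 't')
  sorted[4] = srsts$r  (last char: 'r')
  sorted[5] = sts$rsr  (last char: 'r')
  sorted[6] = ts$rsrs  (last char: 's')
Last column: s$strrs
Original string S is at sorted index 1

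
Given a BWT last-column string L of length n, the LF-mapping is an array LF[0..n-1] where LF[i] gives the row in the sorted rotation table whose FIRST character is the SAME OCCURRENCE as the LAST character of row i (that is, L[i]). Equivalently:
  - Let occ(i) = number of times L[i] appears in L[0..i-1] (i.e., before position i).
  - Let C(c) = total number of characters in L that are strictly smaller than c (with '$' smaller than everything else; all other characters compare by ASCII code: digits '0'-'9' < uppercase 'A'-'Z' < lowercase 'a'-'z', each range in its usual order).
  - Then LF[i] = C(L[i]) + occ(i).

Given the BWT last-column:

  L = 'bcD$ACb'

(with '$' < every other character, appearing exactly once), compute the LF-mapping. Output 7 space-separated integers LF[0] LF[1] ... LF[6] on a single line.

Answer: 4 6 3 0 1 2 5

Derivation:
Char counts: '$':1, 'A':1, 'C':1, 'D':1, 'b':2, 'c':1
C (first-col start): C('$')=0, C('A')=1, C('C')=2, C('D')=3, C('b')=4, C('c')=6
L[0]='b': occ=0, LF[0]=C('b')+0=4+0=4
L[1]='c': occ=0, LF[1]=C('c')+0=6+0=6
L[2]='D': occ=0, LF[2]=C('D')+0=3+0=3
L[3]='$': occ=0, LF[3]=C('$')+0=0+0=0
L[4]='A': occ=0, LF[4]=C('A')+0=1+0=1
L[5]='C': occ=0, LF[5]=C('C')+0=2+0=2
L[6]='b': occ=1, LF[6]=C('b')+1=4+1=5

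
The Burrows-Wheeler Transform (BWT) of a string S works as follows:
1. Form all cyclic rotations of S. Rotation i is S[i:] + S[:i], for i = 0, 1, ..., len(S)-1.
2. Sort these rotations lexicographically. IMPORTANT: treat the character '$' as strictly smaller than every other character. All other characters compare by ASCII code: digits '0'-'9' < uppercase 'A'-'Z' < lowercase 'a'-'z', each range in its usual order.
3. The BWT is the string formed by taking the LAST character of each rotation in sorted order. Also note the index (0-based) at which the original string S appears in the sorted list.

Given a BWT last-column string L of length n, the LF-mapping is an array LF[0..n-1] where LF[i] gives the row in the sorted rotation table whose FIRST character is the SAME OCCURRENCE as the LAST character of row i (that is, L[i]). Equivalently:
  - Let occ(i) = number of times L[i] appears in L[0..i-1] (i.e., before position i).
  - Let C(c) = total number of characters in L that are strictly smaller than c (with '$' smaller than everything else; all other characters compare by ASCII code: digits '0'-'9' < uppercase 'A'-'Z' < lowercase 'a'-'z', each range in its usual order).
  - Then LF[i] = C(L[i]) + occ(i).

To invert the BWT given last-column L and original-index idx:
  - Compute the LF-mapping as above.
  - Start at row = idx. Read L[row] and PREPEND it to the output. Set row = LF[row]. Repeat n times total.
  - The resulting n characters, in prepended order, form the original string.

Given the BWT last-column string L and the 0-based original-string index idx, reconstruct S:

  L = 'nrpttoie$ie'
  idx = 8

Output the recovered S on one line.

Answer: repetition$

Derivation:
LF mapping: 5 8 7 9 10 6 3 1 0 4 2
Walk LF starting at row 8, prepending L[row]:
  step 1: row=8, L[8]='$', prepend. Next row=LF[8]=0
  step 2: row=0, L[0]='n', prepend. Next row=LF[0]=5
  step 3: row=5, L[5]='o', prepend. Next row=LF[5]=6
  step 4: row=6, L[6]='i', prepend. Next row=LF[6]=3
  step 5: row=3, L[3]='t', prepend. Next row=LF[3]=9
  step 6: row=9, L[9]='i', prepend. Next row=LF[9]=4
  step 7: row=4, L[4]='t', prepend. Next row=LF[4]=10
  step 8: row=10, L[10]='e', prepend. Next row=LF[10]=2
  step 9: row=2, L[2]='p', prepend. Next row=LF[2]=7
  step 10: row=7, L[7]='e', prepend. Next row=LF[7]=1
  step 11: row=1, L[1]='r', prepend. Next row=LF[1]=8
Reversed output: repetition$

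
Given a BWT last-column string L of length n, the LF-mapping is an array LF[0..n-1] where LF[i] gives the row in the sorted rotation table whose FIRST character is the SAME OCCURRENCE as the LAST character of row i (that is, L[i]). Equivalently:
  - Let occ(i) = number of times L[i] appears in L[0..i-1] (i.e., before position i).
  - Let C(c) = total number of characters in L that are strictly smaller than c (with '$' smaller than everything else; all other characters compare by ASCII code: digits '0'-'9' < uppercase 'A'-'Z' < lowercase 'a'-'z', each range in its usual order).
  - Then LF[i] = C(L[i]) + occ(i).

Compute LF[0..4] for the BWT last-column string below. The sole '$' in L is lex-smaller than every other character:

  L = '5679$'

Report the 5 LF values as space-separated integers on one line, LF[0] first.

Char counts: '$':1, '5':1, '6':1, '7':1, '9':1
C (first-col start): C('$')=0, C('5')=1, C('6')=2, C('7')=3, C('9')=4
L[0]='5': occ=0, LF[0]=C('5')+0=1+0=1
L[1]='6': occ=0, LF[1]=C('6')+0=2+0=2
L[2]='7': occ=0, LF[2]=C('7')+0=3+0=3
L[3]='9': occ=0, LF[3]=C('9')+0=4+0=4
L[4]='$': occ=0, LF[4]=C('$')+0=0+0=0

Answer: 1 2 3 4 0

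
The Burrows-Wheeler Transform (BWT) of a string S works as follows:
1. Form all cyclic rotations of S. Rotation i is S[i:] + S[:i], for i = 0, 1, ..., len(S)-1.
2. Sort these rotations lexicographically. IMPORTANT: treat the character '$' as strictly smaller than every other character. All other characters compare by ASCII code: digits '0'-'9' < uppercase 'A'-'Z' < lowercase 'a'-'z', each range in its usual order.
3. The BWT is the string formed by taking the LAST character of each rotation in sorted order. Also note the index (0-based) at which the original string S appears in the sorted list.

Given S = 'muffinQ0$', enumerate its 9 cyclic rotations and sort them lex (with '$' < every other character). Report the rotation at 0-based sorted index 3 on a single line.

All 9 rotations (rotation i = S[i:]+S[:i]):
  rot[0] = muffinQ0$
  rot[1] = uffinQ0$m
  rot[2] = ffinQ0$mu
  rot[3] = finQ0$muf
  rot[4] = inQ0$muff
  rot[5] = nQ0$muffi
  rot[6] = Q0$muffin
  rot[7] = 0$muffinQ
  rot[8] = $muffinQ0
Sorted (with $ < everything):
  sorted[0] = $muffinQ0
  sorted[1] = 0$muffinQ
  sorted[2] = Q0$muffin
  sorted[3] = ffinQ0$mu
  sorted[4] = finQ0$muf
  sorted[5] = inQ0$muff
  sorted[6] = muffinQ0$
  sorted[7] = nQ0$muffi
  sorted[8] = uffinQ0$m
sorted[3] = ffinQ0$mu

Answer: ffinQ0$mu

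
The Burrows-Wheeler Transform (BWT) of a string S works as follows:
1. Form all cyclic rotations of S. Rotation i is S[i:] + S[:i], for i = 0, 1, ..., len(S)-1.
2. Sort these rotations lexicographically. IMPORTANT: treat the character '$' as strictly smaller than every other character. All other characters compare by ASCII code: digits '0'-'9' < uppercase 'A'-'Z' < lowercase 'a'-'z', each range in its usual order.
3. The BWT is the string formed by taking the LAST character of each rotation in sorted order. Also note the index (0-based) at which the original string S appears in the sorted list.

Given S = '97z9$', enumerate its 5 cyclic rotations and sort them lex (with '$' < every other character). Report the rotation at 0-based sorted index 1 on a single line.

All 5 rotations (rotation i = S[i:]+S[:i]):
  rot[0] = 97z9$
  rot[1] = 7z9$9
  rot[2] = z9$97
  rot[3] = 9$97z
  rot[4] = $97z9
Sorted (with $ < everything):
  sorted[0] = $97z9
  sorted[1] = 7z9$9
  sorted[2] = 9$97z
  sorted[3] = 97z9$
  sorted[4] = z9$97
sorted[1] = 7z9$9

Answer: 7z9$9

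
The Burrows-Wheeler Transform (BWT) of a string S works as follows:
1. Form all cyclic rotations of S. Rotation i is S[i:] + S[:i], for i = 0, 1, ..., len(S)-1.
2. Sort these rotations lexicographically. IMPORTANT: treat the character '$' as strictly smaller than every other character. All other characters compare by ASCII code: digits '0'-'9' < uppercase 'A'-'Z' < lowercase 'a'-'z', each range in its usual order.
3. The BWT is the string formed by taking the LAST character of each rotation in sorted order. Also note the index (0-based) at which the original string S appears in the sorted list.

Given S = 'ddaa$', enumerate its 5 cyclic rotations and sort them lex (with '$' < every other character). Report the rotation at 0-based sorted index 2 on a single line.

All 5 rotations (rotation i = S[i:]+S[:i]):
  rot[0] = ddaa$
  rot[1] = daa$d
  rot[2] = aa$dd
  rot[3] = a$dda
  rot[4] = $ddaa
Sorted (with $ < everything):
  sorted[0] = $ddaa
  sorted[1] = a$dda
  sorted[2] = aa$dd
  sorted[3] = daa$d
  sorted[4] = ddaa$
sorted[2] = aa$dd

Answer: aa$dd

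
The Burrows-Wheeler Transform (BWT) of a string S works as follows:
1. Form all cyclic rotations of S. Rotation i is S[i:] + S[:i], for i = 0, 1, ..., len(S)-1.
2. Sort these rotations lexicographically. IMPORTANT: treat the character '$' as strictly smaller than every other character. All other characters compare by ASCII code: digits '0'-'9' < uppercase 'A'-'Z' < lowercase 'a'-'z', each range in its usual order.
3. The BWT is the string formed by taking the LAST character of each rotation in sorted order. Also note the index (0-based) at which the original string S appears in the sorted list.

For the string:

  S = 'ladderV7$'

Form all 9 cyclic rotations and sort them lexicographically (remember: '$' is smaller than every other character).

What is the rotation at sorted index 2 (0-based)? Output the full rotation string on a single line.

All 9 rotations (rotation i = S[i:]+S[:i]):
  rot[0] = ladderV7$
  rot[1] = adderV7$l
  rot[2] = dderV7$la
  rot[3] = derV7$lad
  rot[4] = erV7$ladd
  rot[5] = rV7$ladde
  rot[6] = V7$ladder
  rot[7] = 7$ladderV
  rot[8] = $ladderV7
Sorted (with $ < everything):
  sorted[0] = $ladderV7
  sorted[1] = 7$ladderV
  sorted[2] = V7$ladder
  sorted[3] = adderV7$l
  sorted[4] = dderV7$la
  sorted[5] = derV7$lad
  sorted[6] = erV7$ladd
  sorted[7] = ladderV7$
  sorted[8] = rV7$ladde
sorted[2] = V7$ladder

Answer: V7$ladder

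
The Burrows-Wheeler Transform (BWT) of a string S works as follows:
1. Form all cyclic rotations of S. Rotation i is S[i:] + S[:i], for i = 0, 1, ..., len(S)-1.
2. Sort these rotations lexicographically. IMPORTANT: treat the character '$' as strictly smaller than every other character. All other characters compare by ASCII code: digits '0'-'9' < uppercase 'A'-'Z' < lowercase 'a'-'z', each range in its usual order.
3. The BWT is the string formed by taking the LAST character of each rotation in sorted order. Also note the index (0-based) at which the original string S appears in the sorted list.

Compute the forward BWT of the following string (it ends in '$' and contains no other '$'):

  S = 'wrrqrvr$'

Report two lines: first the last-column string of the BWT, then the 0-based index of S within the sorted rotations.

All 8 rotations (rotation i = S[i:]+S[:i]):
  rot[0] = wrrqrvr$
  rot[1] = rrqrvr$w
  rot[2] = rqrvr$wr
  rot[3] = qrvr$wrr
  rot[4] = rvr$wrrq
  rot[5] = vr$wrrqr
  rot[6] = r$wrrqrv
  rot[7] = $wrrqrvr
Sorted (with $ < everything):
  sorted[0] = $wrrqrvr  (last char: 'r')
  sorted[1] = qrvr$wrr  (last char: 'r')
  sorted[2] = r$wrrqrv  (last char: 'v')
  sorted[3] = rqrvr$wr  (last char: 'r')
  sorted[4] = rrqrvr$w  (last char: 'w')
  sorted[5] = rvr$wrrq  (last char: 'q')
  sorted[6] = vr$wrrqr  (last char: 'r')
  sorted[7] = wrrqrvr$  (last char: '$')
Last column: rrvrwqr$
Original string S is at sorted index 7

Answer: rrvrwqr$
7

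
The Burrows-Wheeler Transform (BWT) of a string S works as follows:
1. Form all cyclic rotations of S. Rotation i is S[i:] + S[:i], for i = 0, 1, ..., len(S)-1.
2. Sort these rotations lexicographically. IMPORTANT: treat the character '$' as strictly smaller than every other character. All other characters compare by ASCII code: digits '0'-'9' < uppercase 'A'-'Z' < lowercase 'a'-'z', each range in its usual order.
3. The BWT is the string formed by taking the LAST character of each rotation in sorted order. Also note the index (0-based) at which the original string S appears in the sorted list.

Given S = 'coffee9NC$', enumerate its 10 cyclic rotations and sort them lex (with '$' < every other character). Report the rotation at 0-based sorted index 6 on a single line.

Answer: ee9NC$coff

Derivation:
All 10 rotations (rotation i = S[i:]+S[:i]):
  rot[0] = coffee9NC$
  rot[1] = offee9NC$c
  rot[2] = ffee9NC$co
  rot[3] = fee9NC$cof
  rot[4] = ee9NC$coff
  rot[5] = e9NC$coffe
  rot[6] = 9NC$coffee
  rot[7] = NC$coffee9
  rot[8] = C$coffee9N
  rot[9] = $coffee9NC
Sorted (with $ < everything):
  sorted[0] = $coffee9NC
  sorted[1] = 9NC$coffee
  sorted[2] = C$coffee9N
  sorted[3] = NC$coffee9
  sorted[4] = coffee9NC$
  sorted[5] = e9NC$coffe
  sorted[6] = ee9NC$coff
  sorted[7] = fee9NC$cof
  sorted[8] = ffee9NC$co
  sorted[9] = offee9NC$c
sorted[6] = ee9NC$coff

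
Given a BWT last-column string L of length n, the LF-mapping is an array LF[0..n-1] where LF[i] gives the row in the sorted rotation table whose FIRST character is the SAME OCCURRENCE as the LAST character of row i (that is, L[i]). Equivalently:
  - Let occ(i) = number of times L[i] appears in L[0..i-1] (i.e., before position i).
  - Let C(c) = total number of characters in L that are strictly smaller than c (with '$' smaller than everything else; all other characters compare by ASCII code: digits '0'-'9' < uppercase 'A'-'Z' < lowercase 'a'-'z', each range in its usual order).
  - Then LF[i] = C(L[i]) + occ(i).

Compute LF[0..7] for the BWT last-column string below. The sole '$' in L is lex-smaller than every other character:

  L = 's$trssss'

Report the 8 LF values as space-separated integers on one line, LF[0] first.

Answer: 2 0 7 1 3 4 5 6

Derivation:
Char counts: '$':1, 'r':1, 's':5, 't':1
C (first-col start): C('$')=0, C('r')=1, C('s')=2, C('t')=7
L[0]='s': occ=0, LF[0]=C('s')+0=2+0=2
L[1]='$': occ=0, LF[1]=C('$')+0=0+0=0
L[2]='t': occ=0, LF[2]=C('t')+0=7+0=7
L[3]='r': occ=0, LF[3]=C('r')+0=1+0=1
L[4]='s': occ=1, LF[4]=C('s')+1=2+1=3
L[5]='s': occ=2, LF[5]=C('s')+2=2+2=4
L[6]='s': occ=3, LF[6]=C('s')+3=2+3=5
L[7]='s': occ=4, LF[7]=C('s')+4=2+4=6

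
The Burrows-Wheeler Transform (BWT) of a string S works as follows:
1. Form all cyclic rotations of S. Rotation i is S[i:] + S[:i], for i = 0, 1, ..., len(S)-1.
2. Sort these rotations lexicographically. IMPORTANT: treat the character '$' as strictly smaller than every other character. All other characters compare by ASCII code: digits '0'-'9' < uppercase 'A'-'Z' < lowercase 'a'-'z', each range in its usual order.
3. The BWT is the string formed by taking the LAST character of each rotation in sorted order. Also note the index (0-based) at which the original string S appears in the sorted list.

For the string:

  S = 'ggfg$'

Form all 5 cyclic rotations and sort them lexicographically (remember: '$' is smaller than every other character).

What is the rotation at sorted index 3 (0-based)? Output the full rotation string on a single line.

Answer: gfg$g

Derivation:
All 5 rotations (rotation i = S[i:]+S[:i]):
  rot[0] = ggfg$
  rot[1] = gfg$g
  rot[2] = fg$gg
  rot[3] = g$ggf
  rot[4] = $ggfg
Sorted (with $ < everything):
  sorted[0] = $ggfg
  sorted[1] = fg$gg
  sorted[2] = g$ggf
  sorted[3] = gfg$g
  sorted[4] = ggfg$
sorted[3] = gfg$g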